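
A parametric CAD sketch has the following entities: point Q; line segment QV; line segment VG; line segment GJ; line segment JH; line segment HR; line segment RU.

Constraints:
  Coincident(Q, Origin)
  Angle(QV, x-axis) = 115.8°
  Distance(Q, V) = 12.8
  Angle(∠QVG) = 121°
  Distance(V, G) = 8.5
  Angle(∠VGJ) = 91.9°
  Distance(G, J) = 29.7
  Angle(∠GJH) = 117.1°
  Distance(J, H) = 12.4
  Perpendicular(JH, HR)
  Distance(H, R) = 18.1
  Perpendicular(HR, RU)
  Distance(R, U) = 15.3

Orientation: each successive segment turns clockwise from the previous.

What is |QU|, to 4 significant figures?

9.949

Q is at the origin; QV runs at 115.8° with length 12.8, so V = (-5.571, 11.52). ∠QVG = 121.0° gives VG at 56.80° from the x-axis; with |VG| = 8.5, G = (-0.9167, 18.64). ∠VGJ = 91.9° gives GJ at -31.30° from the x-axis; with |GJ| = 29.7, J = (24.46, 3.207). ∠GJH = 117.1° gives JH at -94.20° from the x-axis; with |JH| = 12.4, H = (23.55, -9.160). JH ⟂ HR, so HR runs at 175.8°; with |HR| = 18.1, R = (5.501, -7.834). The perpendicularity gives RU at right angles to HR, so RU runs at 85.80°; with |RU| = 15.3, U = (6.622, 7.425). Then |QU| = |U − Q| = 9.949.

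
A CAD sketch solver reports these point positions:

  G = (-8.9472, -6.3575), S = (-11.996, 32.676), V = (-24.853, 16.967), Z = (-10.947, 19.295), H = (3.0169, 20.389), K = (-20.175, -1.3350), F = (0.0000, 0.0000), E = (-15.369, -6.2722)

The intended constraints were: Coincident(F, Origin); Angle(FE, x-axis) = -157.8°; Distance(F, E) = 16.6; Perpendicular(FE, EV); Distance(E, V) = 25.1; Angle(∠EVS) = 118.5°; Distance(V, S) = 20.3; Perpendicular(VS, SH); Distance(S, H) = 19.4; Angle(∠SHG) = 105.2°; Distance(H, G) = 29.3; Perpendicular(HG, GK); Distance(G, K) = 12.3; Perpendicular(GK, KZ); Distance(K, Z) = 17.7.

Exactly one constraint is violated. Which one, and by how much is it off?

Distance(K, Z) = 17.7 — off by 4.90.

F = (0.00, 0.00) ✓; FE at -157.8° ✓; |FE| = 16.60 ✓; ∠(FE, EV) = 90.00° ✓; |EV| = 25.10 ✓; ∠EVS = 118.5° ✓; |VS| = 20.30 ✓; ∠(VS, SH) = 90.00° ✓; |SH| = 19.40 ✓; ∠SHG = 105.2° ✓; |HG| = 29.30 ✓; ∠(HG, GK) = 90.00° ✓; |GK| = 12.30 ✓; ∠(GK, KZ) = 90.00° ✓; |KZ| = 22.60 ✗.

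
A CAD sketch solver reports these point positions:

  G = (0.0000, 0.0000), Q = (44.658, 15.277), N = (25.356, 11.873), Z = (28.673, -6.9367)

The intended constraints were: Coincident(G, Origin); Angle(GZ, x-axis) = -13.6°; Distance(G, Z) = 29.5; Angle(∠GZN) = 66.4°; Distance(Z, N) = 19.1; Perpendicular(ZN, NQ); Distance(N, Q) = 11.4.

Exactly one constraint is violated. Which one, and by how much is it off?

Distance(N, Q) = 11.4 — off by 8.20.

G = (0.00, 0.00) ✓; GZ at -13.60° ✓; |GZ| = 29.50 ✓; ∠GZN = 66.40° ✓; |ZN| = 19.10 ✓; ∠(ZN, NQ) = 90.00° ✓; |NQ| = 19.60 ✗.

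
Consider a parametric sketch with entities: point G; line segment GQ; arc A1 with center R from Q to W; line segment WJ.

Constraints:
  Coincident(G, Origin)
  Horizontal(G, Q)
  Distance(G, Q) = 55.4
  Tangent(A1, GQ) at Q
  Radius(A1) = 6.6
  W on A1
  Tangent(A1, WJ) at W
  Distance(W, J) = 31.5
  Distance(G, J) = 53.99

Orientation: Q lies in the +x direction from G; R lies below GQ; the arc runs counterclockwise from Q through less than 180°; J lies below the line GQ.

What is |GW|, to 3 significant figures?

49.3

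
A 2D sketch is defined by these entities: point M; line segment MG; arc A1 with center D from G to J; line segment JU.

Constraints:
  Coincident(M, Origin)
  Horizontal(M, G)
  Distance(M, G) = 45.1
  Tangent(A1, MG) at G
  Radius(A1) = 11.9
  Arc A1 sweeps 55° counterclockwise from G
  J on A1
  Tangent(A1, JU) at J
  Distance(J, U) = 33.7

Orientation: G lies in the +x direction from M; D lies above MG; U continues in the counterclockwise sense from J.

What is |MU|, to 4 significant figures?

81.06

M is at the origin; M and G share the same y with |MG| = 45.1 and G on the +x side, so G = (45.10, 0.000). The tangent condition forces DG to be normal to MG, so D = G + (0, 11.9) = (45.10, 11.90). On A1, G sits at bearing -90° from D; a 55° counterclockwise sweep puts J at bearing -35°, so J = D + 11.9·(cos -35°, sin -35°) = (54.85, 5.074). The tangent condition forces DJ to be normal to JU, so JU runs along (−sin -35°, cos -35°); with |JU| = 33.7, U = (74.18, 32.68). Then |MU| = |U − M| = 81.06.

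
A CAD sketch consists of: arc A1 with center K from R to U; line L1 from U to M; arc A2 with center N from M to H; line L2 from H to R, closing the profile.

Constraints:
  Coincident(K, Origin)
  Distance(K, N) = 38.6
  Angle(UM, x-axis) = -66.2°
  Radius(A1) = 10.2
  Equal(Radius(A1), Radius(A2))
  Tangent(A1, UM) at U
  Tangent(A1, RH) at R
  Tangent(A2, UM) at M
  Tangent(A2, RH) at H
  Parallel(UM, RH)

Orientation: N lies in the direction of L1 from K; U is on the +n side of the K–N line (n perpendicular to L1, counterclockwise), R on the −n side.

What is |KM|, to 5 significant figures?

39.925

The slot axis is L1's direction at -66.2°, so u = (cos -66.2°, sin -66.2°) = (0.40355, -0.91496) and n = (−sin -66.2°, cos -66.2°) = (0.91496, 0.40355). K is at the origin and N lies 38.6 along u from K, so N = 38.6·u = (15.577, -35.317). Tangency of A1 to both parallel lines with radius 10.2 puts U and R at K ± 10.2·n: U = (9.3326, 4.1162), R = (-9.3326, -4.1162). Equal radii place M and H the same way about N: M = N + 10.2·n = (24.909, -31.201), H = N − 10.2·n = (6.2443, -39.434). Then |KM| = |M − K| = 39.925.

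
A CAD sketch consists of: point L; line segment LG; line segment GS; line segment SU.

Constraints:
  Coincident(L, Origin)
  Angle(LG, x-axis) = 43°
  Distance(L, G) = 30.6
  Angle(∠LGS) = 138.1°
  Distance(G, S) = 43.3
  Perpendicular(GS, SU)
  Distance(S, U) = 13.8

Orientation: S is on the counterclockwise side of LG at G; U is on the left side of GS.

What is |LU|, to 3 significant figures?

66.4

L is at the origin; LG runs at 43.0° with length 30.6, so G = 30.6·(cos 43.0°, sin 43.0°) = (22.4, 20.9). ∠LGS = 138.1°, so GS runs at 43.0° + (180° − 138.1°) = 84.9° from the x-axis; with |GS| = 43.3, S = G + 43.3·(cos 84.9°, sin 84.9°) = (26.2, 64.0). GS ⟂ SU; with |SU| = 13.8 on the left of GS, U = S + 13.8·(-0.996, 0.0889) = (12.5, 65.2). Then |LU| = |U − L| = 66.4.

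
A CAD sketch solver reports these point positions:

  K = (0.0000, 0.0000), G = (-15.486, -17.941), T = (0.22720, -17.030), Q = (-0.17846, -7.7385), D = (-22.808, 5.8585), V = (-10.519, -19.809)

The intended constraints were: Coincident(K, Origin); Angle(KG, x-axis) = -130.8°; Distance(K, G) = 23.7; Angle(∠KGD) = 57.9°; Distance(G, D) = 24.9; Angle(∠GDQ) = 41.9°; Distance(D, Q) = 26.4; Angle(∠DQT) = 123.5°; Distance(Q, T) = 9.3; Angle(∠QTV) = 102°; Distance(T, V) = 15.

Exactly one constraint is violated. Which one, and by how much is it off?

Distance(T, V) = 15 — off by 3.90.

K = (0.00, 0.00) ✓; KG at -130.8° ✓; |KG| = 23.70 ✓; ∠KGD = 57.90° ✓; |GD| = 24.90 ✓; ∠GDQ = 41.90° ✓; |DQ| = 26.40 ✓; ∠DQT = 123.5° ✓; |QT| = 9.300 ✓; ∠QTV = 102.0° ✓; |TV| = 11.10 ✗.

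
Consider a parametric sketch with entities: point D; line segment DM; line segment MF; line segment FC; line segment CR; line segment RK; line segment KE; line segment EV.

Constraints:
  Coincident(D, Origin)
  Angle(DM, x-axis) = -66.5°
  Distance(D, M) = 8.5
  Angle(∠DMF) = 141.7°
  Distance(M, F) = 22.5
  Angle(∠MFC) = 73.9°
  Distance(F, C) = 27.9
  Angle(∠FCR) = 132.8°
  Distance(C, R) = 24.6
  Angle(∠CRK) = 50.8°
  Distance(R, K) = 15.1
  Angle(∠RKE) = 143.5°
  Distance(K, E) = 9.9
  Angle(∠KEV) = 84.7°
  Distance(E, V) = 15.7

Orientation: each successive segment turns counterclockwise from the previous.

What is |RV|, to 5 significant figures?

21.636

∠RKE = 143.5° gives KE at -69.200° from the x-axis; with |KE| = 9.9, E = (14.351, 5.1878). ∠KEV = 84.7° gives EV at 26.100° from the x-axis; with |EV| = 15.7, V = (28.450, 12.095). Then |RV| = |V − R| = 21.636.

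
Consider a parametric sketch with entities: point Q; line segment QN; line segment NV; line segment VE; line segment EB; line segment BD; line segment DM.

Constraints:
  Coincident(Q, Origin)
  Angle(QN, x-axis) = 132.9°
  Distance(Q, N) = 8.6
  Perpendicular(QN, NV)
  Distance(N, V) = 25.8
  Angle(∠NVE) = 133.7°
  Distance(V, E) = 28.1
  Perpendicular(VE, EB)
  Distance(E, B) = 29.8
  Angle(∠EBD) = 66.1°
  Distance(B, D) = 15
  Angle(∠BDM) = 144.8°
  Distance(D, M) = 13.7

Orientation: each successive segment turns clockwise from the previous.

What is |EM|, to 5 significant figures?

23.953

∠EBD = 66.1° gives BD at 152.70° from the x-axis; with |BD| = 15.0, D = (25.999, -0.67185). ∠BDM = 144.8° gives DM at 117.50° from the x-axis; with |DM| = 13.7, M = (19.673, 11.480). Then |EM| = |M − E| = 23.953.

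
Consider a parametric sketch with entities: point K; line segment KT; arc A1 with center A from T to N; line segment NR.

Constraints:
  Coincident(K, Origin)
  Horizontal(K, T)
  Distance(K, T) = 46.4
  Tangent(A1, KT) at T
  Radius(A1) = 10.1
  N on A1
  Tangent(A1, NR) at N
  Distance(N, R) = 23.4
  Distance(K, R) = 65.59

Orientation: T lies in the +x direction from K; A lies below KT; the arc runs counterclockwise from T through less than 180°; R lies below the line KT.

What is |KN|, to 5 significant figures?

43.097

Checks: |AT| = 10.10 ✓; |AN| = 10.10 ✓; ∠(AN, NR) = 90.00° ✓; |NR| = 23.40 ✓; |KR| = 65.59 ✓.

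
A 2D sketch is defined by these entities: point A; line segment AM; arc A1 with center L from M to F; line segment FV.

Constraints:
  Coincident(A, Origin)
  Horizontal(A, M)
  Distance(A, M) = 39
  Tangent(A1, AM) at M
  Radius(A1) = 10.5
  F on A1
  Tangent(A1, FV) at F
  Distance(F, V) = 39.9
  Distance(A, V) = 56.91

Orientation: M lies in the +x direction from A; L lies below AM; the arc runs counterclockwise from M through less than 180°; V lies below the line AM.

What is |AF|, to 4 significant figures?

30.26

Checks: |LF| = 10.50 ✓; ∠(LF, FV) = 90.00° ✓; |FV| = 39.90 ✓; |AV| = 56.91 ✓.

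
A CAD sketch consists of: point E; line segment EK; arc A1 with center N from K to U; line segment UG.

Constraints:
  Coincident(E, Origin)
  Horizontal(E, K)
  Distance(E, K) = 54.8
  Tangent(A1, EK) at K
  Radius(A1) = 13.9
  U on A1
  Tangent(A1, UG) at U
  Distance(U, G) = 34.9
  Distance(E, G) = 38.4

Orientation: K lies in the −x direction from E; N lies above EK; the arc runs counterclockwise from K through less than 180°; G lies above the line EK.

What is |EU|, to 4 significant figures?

44.44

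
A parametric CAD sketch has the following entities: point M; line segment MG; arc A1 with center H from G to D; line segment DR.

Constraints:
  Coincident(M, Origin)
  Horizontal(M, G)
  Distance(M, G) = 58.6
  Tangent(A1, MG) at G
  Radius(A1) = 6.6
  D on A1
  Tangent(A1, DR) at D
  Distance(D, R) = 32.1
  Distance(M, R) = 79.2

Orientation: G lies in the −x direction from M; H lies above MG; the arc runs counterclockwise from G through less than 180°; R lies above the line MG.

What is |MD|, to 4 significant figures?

53.93

M is at the origin; MG is horizontal with |MG| = 58.6 and G on the −x side, so G = (-58.60, 0.000). A1 meets MG tangentially, so HG is at right angles to MG, so H = G + (0, 6.6) = (-58.60, 6.600). Since HD ⟂ DR (tangency), |HR| = √(6.6² + 32.1²) = 32.77 regardless of where D sits on A1. So R lies on both circle(M, 79.2) and circle(H, 32.77); the above-MG intersection is R = (-69.82, 37.39). D is the foot of the tangent from R: D = (-52.98, 10.06).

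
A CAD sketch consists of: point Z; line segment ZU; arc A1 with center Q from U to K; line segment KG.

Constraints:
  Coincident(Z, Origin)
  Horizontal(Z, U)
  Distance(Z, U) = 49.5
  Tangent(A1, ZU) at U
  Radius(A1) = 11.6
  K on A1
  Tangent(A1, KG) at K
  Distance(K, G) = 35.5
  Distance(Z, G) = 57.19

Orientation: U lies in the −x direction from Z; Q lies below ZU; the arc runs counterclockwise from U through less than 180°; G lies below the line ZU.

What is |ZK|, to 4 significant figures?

61.26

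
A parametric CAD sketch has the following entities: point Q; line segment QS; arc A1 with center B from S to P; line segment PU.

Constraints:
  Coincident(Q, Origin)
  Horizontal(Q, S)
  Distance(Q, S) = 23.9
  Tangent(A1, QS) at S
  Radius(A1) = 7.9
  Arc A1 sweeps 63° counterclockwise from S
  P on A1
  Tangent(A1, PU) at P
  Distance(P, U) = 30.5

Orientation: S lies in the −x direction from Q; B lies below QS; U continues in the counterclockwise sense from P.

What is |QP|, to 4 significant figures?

31.24

Q is at the origin; Q and S share the same y with |QS| = 23.9 and S on the −x side, so S = (-23.90, 0.000). Tangency of A1 to QS means the radius BS is perpendicular to QS, so B = S + (0, -7.9) = (-23.90, -7.900). On A1, S sits at bearing 90° from B; a 63° counterclockwise sweep puts P at bearing 153°, so P = B + 7.9·(cos 153°, sin 153°) = (-30.94, -4.313). Then |QP| = |P − Q| = 31.24.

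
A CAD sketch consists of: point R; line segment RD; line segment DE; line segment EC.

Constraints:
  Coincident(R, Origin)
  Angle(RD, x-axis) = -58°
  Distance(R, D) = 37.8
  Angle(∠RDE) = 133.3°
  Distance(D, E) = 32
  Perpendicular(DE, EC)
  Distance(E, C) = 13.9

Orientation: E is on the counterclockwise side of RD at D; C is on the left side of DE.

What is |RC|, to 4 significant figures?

59.50

R is at the origin; RD runs at -58.0° with length 37.8, so D = 37.8·(cos -58.0°, sin -58.0°) = (20.03, -32.06). ∠RDE = 133.3°, so DE runs at -58.0° + (180° − 133.3°) = -11.30° from the x-axis; with |DE| = 32.0, E = D + 32.0·(cos -11.30°, sin -11.30°) = (51.41, -38.33). DE ⟂ EC; with |EC| = 13.9 on the left of DE, C = E + 13.9·(0.1959, 0.9806) = (54.13, -24.70). Then |RC| = |C − R| = 59.50.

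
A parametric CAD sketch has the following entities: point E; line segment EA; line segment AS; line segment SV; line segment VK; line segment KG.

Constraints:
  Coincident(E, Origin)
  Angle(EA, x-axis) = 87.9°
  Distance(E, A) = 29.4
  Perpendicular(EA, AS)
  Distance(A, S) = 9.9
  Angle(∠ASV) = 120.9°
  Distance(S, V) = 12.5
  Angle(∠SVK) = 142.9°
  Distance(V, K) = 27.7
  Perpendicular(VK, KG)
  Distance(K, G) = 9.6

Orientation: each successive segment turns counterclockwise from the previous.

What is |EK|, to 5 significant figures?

16.006

E is at the origin; EA runs at 87.9° with length 29.4, so A = (1.0773, 29.380). EA is perpendicular to AS, so AS runs at 177.90°; with |AS| = 9.9, S = (-8.8160, 29.743). ∠ASV = 120.9° gives SV at -123.00° from the x-axis; with |SV| = 12.5, V = (-15.624, 19.260). ∠SVK = 142.9° gives VK at -85.900° from the x-axis; with |VK| = 27.7, K = (-13.644, -8.3695). Then |EK| = |K − E| = 16.006.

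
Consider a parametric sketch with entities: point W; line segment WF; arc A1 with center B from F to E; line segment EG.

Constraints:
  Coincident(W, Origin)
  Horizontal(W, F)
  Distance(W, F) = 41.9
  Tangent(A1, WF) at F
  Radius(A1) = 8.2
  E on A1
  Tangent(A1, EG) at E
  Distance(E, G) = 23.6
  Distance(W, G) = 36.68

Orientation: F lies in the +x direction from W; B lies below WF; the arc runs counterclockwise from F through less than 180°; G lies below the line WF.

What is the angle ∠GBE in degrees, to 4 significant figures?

70.84°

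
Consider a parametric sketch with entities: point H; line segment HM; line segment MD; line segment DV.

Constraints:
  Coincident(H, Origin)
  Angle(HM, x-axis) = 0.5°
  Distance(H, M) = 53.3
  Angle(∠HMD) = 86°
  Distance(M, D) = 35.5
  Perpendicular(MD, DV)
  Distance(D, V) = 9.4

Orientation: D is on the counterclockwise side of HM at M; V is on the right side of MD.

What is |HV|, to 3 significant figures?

70.2

∠HMD = 86.0°, so MD runs at 0.5° + (180° − 86.0°) = 94.5° from the x-axis; with |MD| = 35.5, D = M + 35.5·(cos 94.5°, sin 94.5°) = (50.5, 35.9). MD is perpendicular to DV; with |DV| = 9.4 on the right of MD, V = D + 9.4·(0.997, 0.0785) = (59.9, 36.6). Then |HV| = |V − H| = 70.2.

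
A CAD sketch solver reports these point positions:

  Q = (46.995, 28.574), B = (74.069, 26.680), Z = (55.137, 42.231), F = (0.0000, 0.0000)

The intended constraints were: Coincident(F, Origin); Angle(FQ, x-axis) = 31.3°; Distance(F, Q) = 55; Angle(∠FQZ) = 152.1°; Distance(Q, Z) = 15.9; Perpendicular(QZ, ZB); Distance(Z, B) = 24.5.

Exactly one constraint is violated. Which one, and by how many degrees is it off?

Perpendicular(QZ, ZB) — off by 8.60°.

F = (0.00, 0.00) ✓; FQ at 31.30° ✓; |FQ| = 55.00 ✓; ∠FQZ = 152.1° ✓; |QZ| = 15.90 ✓; ∠(QZ, ZB) = 98.60° ✗; |ZB| = 24.50 ✓.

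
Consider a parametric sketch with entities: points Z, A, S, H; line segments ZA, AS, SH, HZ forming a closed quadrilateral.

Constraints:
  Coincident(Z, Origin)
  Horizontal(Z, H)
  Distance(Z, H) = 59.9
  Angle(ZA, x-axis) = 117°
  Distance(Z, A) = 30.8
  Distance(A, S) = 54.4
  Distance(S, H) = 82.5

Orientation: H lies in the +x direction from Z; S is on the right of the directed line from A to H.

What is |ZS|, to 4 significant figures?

32.35

Z is at the origin; ZH is horizontal with |ZH| = 59.9 and H in +x, so H = (59.9, 0). ZA runs at 117.0° with |ZA| = 30.8, so A = (-13.98, 27.44). S is determined by |AS| = 54.4 and |SH| = 82.5 together: it lies at the intersection of circle(A, 54.4) and circle(H, 82.5). With |AH| = 78.81, the foot of the radical line on AH is 15.00 from A and the perpendicular offset is √(54.4² − 15.00²) = 52.29. Taking the right-of-AH solution: S = (-18.13, -26.80).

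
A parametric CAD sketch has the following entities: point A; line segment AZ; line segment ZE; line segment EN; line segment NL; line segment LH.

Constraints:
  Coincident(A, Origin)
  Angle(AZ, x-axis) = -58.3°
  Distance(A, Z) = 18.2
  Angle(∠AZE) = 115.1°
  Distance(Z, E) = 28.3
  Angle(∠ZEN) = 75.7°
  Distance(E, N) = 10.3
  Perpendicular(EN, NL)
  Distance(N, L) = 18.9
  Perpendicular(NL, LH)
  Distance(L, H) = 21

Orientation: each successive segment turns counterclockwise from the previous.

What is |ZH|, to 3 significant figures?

19.6

A is at the origin; AZ runs at -58.3° with length 18.2, so Z = (9.56, -15.5). ∠AZE = 115.1° gives ZE at 6.60° from the x-axis; with |ZE| = 28.3, E = (37.7, -12.2). ∠ZEN = 75.7° gives EN at 111° from the x-axis; with |EN| = 10.3, N = (34.0, -2.61). EN ⟂ NL, so NL runs at -159°; with |NL| = 18.9, L = (16.3, -9.35). The perpendicularity gives LH at right angles to NL, so LH runs at -69.1°; with |LH| = 21.0, H = (23.8, -29.0). Then |ZH| = |H − Z| = 19.6.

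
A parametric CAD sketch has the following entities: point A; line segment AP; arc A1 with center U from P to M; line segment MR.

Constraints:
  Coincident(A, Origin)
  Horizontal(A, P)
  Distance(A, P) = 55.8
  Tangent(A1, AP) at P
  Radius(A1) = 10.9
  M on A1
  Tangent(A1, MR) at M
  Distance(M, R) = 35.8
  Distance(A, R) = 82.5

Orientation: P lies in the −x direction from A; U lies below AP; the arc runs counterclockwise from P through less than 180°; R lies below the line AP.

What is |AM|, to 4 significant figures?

67.49

Checks: |UP| = 10.90 ✓; |UM| = 10.90 ✓; ∠(UM, MR) = 90.00° ✓; |MR| = 35.80 ✓; |AR| = 82.50 ✓.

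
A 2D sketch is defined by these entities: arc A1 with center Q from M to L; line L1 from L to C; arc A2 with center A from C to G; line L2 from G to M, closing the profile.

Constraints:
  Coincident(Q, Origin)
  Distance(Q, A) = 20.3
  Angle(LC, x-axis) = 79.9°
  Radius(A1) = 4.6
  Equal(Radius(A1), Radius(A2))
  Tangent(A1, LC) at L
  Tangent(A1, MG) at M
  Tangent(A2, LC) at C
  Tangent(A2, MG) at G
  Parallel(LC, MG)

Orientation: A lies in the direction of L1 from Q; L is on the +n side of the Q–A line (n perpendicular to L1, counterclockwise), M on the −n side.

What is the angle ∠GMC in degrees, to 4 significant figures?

24.38°

Tangency of A1 to both parallel lines with radius 4.6 puts L and M at Q ± 4.6·n: L = (-4.529, 0.8067), M = (4.529, -0.8067). Equal radii place C and G the same way about A: C = A + 4.6·n = (-0.9688, 20.79), G = A − 4.6·n = (8.089, 19.18). Then cos ∠GMC = MG·MC / (|MG||MC|), giving 24.38°.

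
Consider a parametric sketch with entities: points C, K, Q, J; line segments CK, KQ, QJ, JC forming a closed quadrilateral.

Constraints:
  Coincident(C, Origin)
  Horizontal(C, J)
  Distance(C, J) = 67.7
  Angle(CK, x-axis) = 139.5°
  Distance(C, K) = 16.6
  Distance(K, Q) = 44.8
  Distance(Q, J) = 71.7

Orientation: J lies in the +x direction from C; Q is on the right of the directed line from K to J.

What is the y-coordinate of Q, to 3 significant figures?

-31.2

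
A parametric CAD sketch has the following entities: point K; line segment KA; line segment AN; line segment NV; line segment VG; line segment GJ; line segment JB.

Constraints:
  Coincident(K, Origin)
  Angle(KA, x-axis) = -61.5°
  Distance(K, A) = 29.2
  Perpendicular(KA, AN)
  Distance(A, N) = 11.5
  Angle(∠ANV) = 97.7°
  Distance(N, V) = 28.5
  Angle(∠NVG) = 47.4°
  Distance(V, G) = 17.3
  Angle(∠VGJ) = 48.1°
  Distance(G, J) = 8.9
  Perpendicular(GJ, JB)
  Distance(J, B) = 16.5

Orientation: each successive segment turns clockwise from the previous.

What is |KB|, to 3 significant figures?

13.9

∠VGJ = 48.1° gives GJ at -138° from the x-axis; with |GJ| = 8.9, J = (-2.46, -16.0). GJ is perpendicular to JB, so JB runs at 132°; with |JB| = 16.5, B = (-13.4, -3.68). Then |KB| = |B − K| = 13.9.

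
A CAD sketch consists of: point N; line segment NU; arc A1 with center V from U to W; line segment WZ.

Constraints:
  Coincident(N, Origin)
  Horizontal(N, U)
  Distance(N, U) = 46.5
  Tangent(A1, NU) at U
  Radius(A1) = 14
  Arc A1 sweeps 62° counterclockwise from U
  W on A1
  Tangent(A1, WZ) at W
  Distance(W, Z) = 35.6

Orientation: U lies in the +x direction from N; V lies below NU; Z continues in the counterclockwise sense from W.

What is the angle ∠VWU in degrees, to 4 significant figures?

59.00°

N is at the origin; NU is horizontal with |NU| = 46.5 and U on the +x side, so U = (46.50, 0.000). Since A1 is tangent to NU there, VU ⟂ NU, so V = U + (0, -14) = (46.50, -14.00). On A1, U sits at bearing 90° from V; a 62° counterclockwise sweep puts W at bearing 152°, so W = V + 14.0·(cos 152°, sin 152°) = (34.14, -7.427). Then cos ∠VWU = WV·WU / (|WV||WU|), giving 59.00°.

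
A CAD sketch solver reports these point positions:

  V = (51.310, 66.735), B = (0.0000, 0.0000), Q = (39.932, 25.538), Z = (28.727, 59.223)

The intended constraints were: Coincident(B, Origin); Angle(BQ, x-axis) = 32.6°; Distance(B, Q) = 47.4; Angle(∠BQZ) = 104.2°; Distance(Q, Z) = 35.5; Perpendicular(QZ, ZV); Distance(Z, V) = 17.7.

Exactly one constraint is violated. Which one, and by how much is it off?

Distance(Z, V) = 17.7 — off by 6.10.

B = (0.00, 0.00) ✓; BQ at 32.60° ✓; |BQ| = 47.40 ✓; ∠BQZ = 104.2° ✓; |QZ| = 35.50 ✓; ∠(QZ, ZV) = 90.00° ✓; |ZV| = 23.80 ✗.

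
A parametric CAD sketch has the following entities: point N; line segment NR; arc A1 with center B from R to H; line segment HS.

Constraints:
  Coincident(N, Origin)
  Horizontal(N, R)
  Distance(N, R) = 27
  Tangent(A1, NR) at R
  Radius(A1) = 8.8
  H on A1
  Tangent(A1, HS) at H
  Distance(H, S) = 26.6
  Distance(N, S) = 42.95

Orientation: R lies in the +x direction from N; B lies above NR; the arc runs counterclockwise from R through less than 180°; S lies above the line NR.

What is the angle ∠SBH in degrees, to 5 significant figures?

71.694°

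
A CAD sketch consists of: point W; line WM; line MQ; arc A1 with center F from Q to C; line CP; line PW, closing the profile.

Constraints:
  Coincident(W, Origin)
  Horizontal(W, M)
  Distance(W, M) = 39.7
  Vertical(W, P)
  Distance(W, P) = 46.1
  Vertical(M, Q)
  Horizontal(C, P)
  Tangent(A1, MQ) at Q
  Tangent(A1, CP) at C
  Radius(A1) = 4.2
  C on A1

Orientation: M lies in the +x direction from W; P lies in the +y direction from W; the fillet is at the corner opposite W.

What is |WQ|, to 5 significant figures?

57.721

W is at the origin; WM is horizontal with |WM| = 39.7 and M on the +x side, so M = (39.700, 0.0000). WP is vertical with |WP| = 46.1 and P on the +y side, so P = (0.0000, 46.100). The virtual corner opposite W is at (39.700, 46.100). Since A1 is tangent to MQ there, FQ ⟂ MQ and tangency of A1 to CP means the radius FC is perpendicular to CP, with radius 4.2, so the center F sits 4.2 in from both sides at F = (35.500, 41.900). That places the tangent points at Q = (39.700, 41.900) on MQ and C = (35.500, 46.100) on CP. Then |WQ| = |Q − W| = 57.721.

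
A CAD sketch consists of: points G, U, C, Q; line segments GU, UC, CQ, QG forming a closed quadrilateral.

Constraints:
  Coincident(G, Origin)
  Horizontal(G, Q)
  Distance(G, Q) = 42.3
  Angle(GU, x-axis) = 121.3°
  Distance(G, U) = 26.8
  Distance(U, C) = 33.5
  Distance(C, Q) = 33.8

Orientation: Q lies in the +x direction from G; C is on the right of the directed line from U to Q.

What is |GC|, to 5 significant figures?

8.7727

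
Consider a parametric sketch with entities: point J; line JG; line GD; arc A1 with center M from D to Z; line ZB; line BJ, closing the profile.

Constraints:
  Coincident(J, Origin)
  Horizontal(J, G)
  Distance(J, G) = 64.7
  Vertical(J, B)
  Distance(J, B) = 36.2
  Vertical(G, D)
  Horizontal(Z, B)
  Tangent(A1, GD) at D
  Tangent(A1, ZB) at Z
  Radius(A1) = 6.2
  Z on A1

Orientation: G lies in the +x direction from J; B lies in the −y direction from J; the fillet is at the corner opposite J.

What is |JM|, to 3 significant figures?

65.7

JB is vertical with |JB| = 36.2 and B on the −y side, so B = (0.00, -36.2). The virtual corner opposite J is at (64.7, -36.2). Since A1 is tangent to GD there, MD ⟂ GD and the tangent condition forces MZ to be normal to ZB, with radius 6.2, so the center M sits 6.2 in from both sides at M = (58.5, -30.0). Then |JM| = |M − J| = 65.7.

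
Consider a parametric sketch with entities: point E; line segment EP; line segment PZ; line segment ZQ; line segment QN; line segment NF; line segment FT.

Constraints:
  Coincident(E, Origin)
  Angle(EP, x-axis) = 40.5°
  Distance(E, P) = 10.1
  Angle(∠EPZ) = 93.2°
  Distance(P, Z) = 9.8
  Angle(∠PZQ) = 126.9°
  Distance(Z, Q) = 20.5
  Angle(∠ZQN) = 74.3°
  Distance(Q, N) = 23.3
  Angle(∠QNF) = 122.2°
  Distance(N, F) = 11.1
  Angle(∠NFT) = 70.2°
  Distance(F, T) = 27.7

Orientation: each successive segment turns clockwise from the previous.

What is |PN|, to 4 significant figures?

24.82

E is at the origin; EP runs at 40.5° with length 10.1, so P = (7.680, 6.559). ∠EPZ = 93.2° gives PZ at -46.30° from the x-axis; with |PZ| = 9.8, Z = (14.45, -0.5257). ∠PZQ = 126.9° gives ZQ at -99.40° from the x-axis; with |ZQ| = 20.5, Q = (11.10, -20.75). ∠ZQN = 74.3° gives QN at 154.9° from the x-axis; with |QN| = 23.3, N = (-9.997, -10.87). Then |PN| = |N − P| = 24.82.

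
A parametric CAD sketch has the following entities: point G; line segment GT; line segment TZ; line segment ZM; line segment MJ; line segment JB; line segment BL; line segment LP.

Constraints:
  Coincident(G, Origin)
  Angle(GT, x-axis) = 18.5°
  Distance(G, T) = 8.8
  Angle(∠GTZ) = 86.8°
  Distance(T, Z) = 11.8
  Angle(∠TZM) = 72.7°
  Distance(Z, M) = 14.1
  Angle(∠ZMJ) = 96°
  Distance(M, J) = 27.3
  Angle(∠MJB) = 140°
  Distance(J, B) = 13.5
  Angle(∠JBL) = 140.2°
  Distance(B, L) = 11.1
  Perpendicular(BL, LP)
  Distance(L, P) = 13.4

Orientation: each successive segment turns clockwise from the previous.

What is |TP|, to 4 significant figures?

19.28

G is at the origin; GT runs at 18.5° with length 8.8, so T = (8.345, 2.792). ∠GTZ = 86.8° gives TZ at -74.70° from the x-axis; with |TZ| = 11.8, Z = (11.46, -8.589). ∠TZM = 72.7° gives ZM at 178.0° from the x-axis; with |ZM| = 14.1, M = (-2.632, -8.097). ∠ZMJ = 96.0° gives MJ at 94.00° from the x-axis; with |MJ| = 27.3, J = (-4.537, 19.14). ∠MJB = 140.0° gives JB at 54.00° from the x-axis; with |JB| = 13.5, B = (3.398, 30.06). ∠JBL = 140.2° gives BL at 14.20° from the x-axis; with |BL| = 11.1, L = (14.16, 32.78). BL is perpendicular to LP, so LP runs at -75.80°; with |LP| = 13.4, P = (17.45, 19.79). Then |TP| = |P − T| = 19.28.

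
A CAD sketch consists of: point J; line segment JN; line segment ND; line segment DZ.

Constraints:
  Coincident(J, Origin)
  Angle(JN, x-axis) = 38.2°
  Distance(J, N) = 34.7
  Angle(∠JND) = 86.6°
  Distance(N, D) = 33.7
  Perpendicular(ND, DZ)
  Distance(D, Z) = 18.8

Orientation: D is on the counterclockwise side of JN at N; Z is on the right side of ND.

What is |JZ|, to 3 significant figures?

62.1

J is at the origin; JN runs at 38.2° with length 34.7, so N = 34.7·(cos 38.2°, sin 38.2°) = (27.3, 21.5). ∠JND = 86.6°, so ND runs at 38.2° + (180° − 86.6°) = 132° from the x-axis; with |ND| = 33.7, D = N + 33.7·(cos 132°, sin 132°) = (4.89, 46.7). ND ⟂ DZ; with |DZ| = 18.8 on the right of ND, Z = D + 18.8·(0.748, 0.664) = (19.0, 59.1). Then |JZ| = |Z − J| = 62.1.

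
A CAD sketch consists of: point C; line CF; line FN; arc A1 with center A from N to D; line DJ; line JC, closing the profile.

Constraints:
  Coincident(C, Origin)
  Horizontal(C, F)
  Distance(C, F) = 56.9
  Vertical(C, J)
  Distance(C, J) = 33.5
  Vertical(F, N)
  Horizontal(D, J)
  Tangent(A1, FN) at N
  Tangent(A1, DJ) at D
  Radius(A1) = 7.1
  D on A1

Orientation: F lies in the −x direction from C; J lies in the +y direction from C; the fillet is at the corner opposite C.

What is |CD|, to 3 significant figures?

60.0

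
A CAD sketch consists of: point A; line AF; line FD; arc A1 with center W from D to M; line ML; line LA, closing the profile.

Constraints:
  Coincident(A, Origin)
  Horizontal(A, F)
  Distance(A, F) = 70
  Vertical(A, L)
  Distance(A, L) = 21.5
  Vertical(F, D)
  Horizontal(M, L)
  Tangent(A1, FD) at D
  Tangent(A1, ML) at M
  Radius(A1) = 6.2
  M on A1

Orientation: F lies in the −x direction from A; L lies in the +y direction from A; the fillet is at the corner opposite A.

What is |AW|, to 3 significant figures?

65.6

A is at the origin; A and F share the same y with |AF| = 70.0 and F on the −x side, so F = (-70.0, 0.00). AL is vertical with |AL| = 21.5 and L on the +y side, so L = (0.00, 21.5). The virtual corner opposite A is at (-70.0, 21.5). Since A1 is tangent to FD there, WD ⟂ FD and tangency of A1 to ML means the radius WM is perpendicular to ML, with radius 6.2, so the center W sits 6.2 in from both sides at W = (-63.8, 15.3). Then |AW| = |W − A| = 65.6.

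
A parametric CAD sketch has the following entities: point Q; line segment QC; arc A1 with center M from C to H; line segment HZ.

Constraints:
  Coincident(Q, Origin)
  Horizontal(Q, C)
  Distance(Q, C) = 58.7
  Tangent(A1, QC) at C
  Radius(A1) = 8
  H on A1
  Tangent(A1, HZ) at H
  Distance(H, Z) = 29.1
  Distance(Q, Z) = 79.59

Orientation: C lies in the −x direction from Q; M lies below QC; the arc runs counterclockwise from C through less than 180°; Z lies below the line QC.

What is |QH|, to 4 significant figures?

66.93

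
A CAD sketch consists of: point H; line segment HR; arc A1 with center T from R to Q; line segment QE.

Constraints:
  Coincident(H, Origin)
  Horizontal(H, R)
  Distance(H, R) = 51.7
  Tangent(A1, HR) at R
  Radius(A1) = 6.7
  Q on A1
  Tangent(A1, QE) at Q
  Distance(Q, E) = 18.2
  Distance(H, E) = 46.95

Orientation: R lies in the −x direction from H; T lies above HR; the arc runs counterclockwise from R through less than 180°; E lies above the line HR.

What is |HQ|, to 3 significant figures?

45.5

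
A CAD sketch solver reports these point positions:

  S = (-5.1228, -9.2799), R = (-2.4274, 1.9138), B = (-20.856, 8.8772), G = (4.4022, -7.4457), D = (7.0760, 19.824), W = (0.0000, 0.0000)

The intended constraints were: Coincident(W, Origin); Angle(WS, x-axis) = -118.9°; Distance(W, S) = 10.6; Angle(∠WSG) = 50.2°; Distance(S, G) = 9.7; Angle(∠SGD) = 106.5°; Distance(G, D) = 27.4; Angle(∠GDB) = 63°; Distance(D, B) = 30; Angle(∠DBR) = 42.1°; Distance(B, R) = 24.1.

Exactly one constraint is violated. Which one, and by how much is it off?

Distance(B, R) = 24.1 — off by 4.40.

W = (0.00, 0.00) ✓; WS at -118.9° ✓; |WS| = 10.60 ✓; ∠WSG = 50.20° ✓; |SG| = 9.700 ✓; ∠SGD = 106.5° ✓; |GD| = 27.40 ✓; ∠GDB = 63.00° ✓; |DB| = 30.00 ✓; ∠DBR = 42.10° ✓; |BR| = 19.70 ✗.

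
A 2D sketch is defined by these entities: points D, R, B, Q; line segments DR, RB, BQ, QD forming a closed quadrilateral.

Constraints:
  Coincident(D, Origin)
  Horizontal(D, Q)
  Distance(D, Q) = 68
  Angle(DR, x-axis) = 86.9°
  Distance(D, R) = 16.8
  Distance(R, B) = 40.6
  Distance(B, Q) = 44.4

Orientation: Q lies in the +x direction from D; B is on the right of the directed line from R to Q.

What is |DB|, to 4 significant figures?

30.18

Checks: |RB| = 40.60 ✓; |BQ| = 44.40 ✓.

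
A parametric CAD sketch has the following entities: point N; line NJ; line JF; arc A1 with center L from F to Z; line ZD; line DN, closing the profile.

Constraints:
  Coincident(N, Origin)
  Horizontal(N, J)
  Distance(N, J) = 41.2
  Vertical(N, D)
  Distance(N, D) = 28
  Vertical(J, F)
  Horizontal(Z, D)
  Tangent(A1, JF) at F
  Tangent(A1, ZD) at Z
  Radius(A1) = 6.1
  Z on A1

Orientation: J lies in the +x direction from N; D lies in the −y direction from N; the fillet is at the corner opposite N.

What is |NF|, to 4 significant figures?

46.66

N is at the origin; N and J share the same y with |NJ| = 41.2 and J on the +x side, so J = (41.20, 0.000). N and D share the same x with |ND| = 28.0 and D on the −y side, so D = (0.000, -28.00). The virtual corner opposite N is at (41.20, -28.00). Since A1 is tangent to JF there, LF ⟂ JF and since A1 is tangent to ZD there, LZ ⟂ ZD, with radius 6.1, so the center L sits 6.1 in from both sides at L = (35.10, -21.90). That places the tangent points at F = (41.20, -21.90) on JF and Z = (35.10, -28.00) on ZD. Then |NF| = |F − N| = 46.66.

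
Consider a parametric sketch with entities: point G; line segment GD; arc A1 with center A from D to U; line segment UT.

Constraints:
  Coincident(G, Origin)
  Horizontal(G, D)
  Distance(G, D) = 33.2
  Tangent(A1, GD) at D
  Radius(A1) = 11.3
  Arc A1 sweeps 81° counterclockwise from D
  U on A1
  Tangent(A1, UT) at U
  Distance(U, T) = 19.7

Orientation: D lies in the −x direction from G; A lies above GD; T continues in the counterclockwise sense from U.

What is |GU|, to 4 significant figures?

24.01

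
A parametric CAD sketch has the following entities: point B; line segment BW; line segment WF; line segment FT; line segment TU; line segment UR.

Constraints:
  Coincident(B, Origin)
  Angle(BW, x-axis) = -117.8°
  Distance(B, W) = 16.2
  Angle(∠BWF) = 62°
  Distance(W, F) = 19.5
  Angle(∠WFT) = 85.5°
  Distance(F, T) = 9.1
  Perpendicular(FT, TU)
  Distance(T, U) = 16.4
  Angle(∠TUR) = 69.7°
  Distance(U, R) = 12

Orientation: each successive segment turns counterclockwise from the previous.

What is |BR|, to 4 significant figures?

17.41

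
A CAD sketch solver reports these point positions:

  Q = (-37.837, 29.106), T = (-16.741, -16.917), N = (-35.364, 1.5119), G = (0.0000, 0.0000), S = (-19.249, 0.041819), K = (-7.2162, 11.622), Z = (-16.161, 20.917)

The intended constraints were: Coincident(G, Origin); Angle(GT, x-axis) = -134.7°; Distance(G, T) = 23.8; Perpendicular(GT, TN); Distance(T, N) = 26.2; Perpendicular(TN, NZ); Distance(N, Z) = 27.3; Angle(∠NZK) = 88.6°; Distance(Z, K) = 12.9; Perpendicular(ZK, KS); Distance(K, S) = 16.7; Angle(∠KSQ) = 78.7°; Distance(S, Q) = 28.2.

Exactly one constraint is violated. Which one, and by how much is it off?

Distance(S, Q) = 28.2 — off by 6.30.

G = (0.00, 0.00) ✓; GT at -134.7° ✓; |GT| = 23.80 ✓; ∠(GT, TN) = 90.00° ✓; |TN| = 26.20 ✓; ∠(TN, NZ) = 90.00° ✓; |NZ| = 27.30 ✓; ∠NZK = 88.60° ✓; |ZK| = 12.90 ✓; ∠(ZK, KS) = 90.00° ✓; |KS| = 16.70 ✓; ∠KSQ = 78.70° ✓; |SQ| = 34.50 ✗.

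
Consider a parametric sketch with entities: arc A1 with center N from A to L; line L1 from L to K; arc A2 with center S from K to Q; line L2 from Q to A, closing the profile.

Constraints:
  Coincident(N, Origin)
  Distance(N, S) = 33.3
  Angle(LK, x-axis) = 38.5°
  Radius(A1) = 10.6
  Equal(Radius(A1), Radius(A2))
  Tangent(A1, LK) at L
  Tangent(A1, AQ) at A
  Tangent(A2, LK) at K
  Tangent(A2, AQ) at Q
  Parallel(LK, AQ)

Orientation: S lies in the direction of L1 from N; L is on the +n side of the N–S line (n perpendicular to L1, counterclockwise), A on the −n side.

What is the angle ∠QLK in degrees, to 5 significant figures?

32.482°

The slot axis is L1's direction at 38.5°, so u = (cos 38.5°, sin 38.5°) = (0.78261, 0.62251) and n = (−sin 38.5°, cos 38.5°) = (-0.62251, 0.78261). N is at the origin and S lies 33.3 along u from N, so S = 33.3·u = (26.061, 20.730). Tangency of A1 to both parallel lines with radius 10.6 puts L and A at N ± 10.6·n: L = (-6.5987, 8.2956), A = (6.5987, -8.2956). Equal radii place K and Q the same way about S: K = S + 10.6·n = (19.462, 29.025), Q = S − 10.6·n = (32.660, 12.434). Then cos ∠QLK = LQ·LK / (|LQ||LK|), giving 32.482°.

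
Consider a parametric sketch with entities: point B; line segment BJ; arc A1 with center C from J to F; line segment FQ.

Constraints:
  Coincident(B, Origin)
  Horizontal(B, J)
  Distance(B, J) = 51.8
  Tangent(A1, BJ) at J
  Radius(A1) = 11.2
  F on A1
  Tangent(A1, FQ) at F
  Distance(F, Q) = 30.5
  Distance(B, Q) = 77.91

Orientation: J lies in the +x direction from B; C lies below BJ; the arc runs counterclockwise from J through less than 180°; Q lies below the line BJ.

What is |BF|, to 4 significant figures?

48.38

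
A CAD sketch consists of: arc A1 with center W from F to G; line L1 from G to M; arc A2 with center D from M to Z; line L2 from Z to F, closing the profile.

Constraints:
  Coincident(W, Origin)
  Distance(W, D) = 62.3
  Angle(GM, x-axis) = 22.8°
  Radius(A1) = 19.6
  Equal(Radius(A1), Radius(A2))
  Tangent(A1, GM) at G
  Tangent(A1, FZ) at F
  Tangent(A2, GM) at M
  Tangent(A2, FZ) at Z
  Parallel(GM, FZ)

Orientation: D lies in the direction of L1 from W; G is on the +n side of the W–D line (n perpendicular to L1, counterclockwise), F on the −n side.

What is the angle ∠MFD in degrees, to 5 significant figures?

14.715°

The slot axis is L1's direction at 22.8°, so u = (cos 22.8°, sin 22.8°) = (0.92186, 0.38752) and n = (−sin 22.8°, cos 22.8°) = (-0.38752, 0.92186). W is at the origin and D lies 62.3 along u from W, so D = 62.3·u = (57.432, 24.142). Tangency of A1 to both parallel lines with radius 19.6 puts G and F at W ± 19.6·n: G = (-7.5953, 18.069), F = (7.5953, -18.069). Equal radii place M and Z the same way about D: M = D + 19.6·n = (49.837, 42.211), Z = D − 19.6·n = (65.027, 6.0737). Then cos ∠MFD = FM·FD / (|FM||FD|), giving 14.715°.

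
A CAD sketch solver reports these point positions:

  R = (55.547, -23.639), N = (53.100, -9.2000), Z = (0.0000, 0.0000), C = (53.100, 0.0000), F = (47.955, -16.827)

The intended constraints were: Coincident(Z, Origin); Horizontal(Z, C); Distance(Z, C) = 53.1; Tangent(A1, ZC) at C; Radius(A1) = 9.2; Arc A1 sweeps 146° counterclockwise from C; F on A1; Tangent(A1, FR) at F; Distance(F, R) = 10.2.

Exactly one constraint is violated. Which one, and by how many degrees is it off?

Tangent(A1, FR) at F — off by 7.90°.

Z = (0.00, 0.00) ✓; Z.y = 0.00, C.y = 0.00 ✓; |ZC| = 53.10 ✓; ∠(NC, CZ) = 90.00° ✓; |NC| = 9.200 ✓; bearing(N→F) − bearing(N→C) = 146.0° ✓; |NF| = 9.200 ✓; ∠(NF, FR) = 97.90° ✗; |FR| = 10.20 ✓.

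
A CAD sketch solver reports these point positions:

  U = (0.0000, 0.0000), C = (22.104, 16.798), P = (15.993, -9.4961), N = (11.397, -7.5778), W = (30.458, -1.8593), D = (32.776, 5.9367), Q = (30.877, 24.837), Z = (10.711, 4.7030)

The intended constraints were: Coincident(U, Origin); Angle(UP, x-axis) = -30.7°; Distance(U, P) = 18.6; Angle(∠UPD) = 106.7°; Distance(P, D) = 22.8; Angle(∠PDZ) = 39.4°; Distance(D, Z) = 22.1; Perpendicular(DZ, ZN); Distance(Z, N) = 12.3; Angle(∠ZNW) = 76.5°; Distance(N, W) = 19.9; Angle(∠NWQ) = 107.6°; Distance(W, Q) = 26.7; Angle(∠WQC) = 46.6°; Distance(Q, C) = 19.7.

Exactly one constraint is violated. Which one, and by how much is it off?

Distance(Q, C) = 19.7 — off by 7.80.

U = (0.00, 0.00) ✓; UP at -30.70° ✓; |UP| = 18.60 ✓; ∠UPD = 106.7° ✓; |PD| = 22.80 ✓; ∠PDZ = 39.40° ✓; |DZ| = 22.10 ✓; ∠(DZ, ZN) = 90.00° ✓; |ZN| = 12.30 ✓; ∠ZNW = 76.50° ✓; |NW| = 19.90 ✓; ∠NWQ = 107.6° ✓; |WQ| = 26.70 ✓; ∠WQC = 46.60° ✓; |QC| = 11.90 ✗.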